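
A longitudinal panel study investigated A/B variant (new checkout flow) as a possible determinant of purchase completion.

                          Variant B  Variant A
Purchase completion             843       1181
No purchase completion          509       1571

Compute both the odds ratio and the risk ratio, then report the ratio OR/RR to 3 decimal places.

Reading the table with exposure as columns: a = 843 (Variant B, case), b = 509 (Variant B, non-case), c = 1181 (Variant A, case), d = 1571.
OR = (843·1571)/(509·1181) = 1324353/601129 = 2.20311
Risk in exposed = 843/1352 = 0.62352; risk in unexposed = 1181/2752 = 0.42914; RR = 1.45295
OR/RR = 2.20311 / 1.45295 = 1.51631
The outcome is not rare, so the OR lies further from 1 than the RR.

1.516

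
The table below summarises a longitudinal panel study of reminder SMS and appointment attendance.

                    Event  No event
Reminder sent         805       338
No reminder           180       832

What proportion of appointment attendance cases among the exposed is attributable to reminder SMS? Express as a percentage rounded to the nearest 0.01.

74.75

Cells: a = 805, b = 338, c = 180, d = 832.
Risk in exposed = 805/1143 = 0.70429; risk in unexposed = 180/1012 = 0.17787.
RR = 0.70429/0.17787 = 3.95966
AR% = (RR − 1)/RR × 100 = (3.95966 − 1)/3.95966 × 100 = 74.7453%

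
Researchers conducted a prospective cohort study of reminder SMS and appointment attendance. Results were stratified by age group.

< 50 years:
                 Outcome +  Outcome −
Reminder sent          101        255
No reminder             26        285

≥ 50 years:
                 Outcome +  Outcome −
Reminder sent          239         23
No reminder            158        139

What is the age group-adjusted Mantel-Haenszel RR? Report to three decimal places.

1.980

RR_MH = Σ(aᵢ·n₀ᵢ/nᵢ) / Σ(cᵢ·n₁ᵢ/nᵢ), with n₁ᵢ = aᵢ+bᵢ (exposed), n₀ᵢ = cᵢ+dᵢ (unexposed), nᵢ = n₁ᵢ+n₀ᵢ.
Stratum 1 (< 50 years): n₁ = 356, n₀ = 311, n = 667; a·n₀/n = 101·311/667 = 47.0930; c·n₁/n = 26·356/667 = 13.8771
Stratum 2 (≥ 50 years): n₁ = 262, n₀ = 297, n = 559; a·n₀/n = 239·297/559 = 126.9821; c·n₁/n = 158·262/559 = 74.0537
RR_MH = (47.0930 + 126.9821) / (13.8771 + 74.0537) = 174.0751 / 87.9307 = 1.97968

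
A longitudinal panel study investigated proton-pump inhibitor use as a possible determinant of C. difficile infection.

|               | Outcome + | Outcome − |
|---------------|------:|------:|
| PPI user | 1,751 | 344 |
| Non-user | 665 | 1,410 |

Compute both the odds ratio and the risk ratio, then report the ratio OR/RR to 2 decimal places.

4.14

Cells: a = 1751, b = 344, c = 665, d = 1410.
OR = (1751·1410)/(344·665) = 2468910/228760 = 10.79258
Risk in exposed = 1751/2095 = 0.83580; risk in unexposed = 665/2075 = 0.32048; RR = 2.60795
OR/RR = 10.79258 / 2.60795 = 4.13834
The outcome is not rare, so the OR lies further from 1 than the RR.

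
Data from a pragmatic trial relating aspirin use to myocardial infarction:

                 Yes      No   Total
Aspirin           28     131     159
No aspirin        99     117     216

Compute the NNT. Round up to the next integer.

4

Risk in treated group = 28/159 = 0.17610; risk in control = 99/216 = 0.45833.
Absolute risk reduction = 0.45833 − 0.17610 = 0.28223
NNT = 1 / ARR = 1 / 0.28223 = 3.543 → round up → 4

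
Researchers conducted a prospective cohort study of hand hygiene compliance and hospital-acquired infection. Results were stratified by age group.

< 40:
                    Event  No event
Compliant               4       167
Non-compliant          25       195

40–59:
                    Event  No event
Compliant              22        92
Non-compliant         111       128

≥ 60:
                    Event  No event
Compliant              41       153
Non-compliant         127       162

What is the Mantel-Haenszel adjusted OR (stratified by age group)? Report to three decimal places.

0.297

OR_MH = Σ(aᵢdᵢ/nᵢ) / Σ(bᵢcᵢ/nᵢ), where nᵢ is the stratum total.
Stratum 1 (< 40): n = 391; a·d/n = 4·195/391 = 1.9949; b·c/n = 167·25/391 = 10.6777
Stratum 2 (40–59): n = 353; a·d/n = 22·128/353 = 7.9773; b·c/n = 92·111/353 = 28.9292
Stratum 3 (≥ 60): n = 483; a·d/n = 41·162/483 = 13.7516; b·c/n = 153·127/483 = 40.2298
OR_MH = (1.9949 + 7.9773 + 13.7516) / (10.6777 + 28.9292 + 40.2298) = 23.7238 / 79.8367 = 0.29715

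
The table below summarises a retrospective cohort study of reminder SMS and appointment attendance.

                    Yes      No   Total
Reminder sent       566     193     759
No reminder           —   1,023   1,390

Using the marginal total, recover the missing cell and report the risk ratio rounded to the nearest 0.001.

The missing cell is in the unexposed row: 1390 − 1023 = 367.
So a = 566, b = 193, c = 367, d = 1023.
RR = [a/(a+b)] / [c/(c+d)] = (566/759) / (367/1390) = 0.74572/0.26403 = 2.82438

2.824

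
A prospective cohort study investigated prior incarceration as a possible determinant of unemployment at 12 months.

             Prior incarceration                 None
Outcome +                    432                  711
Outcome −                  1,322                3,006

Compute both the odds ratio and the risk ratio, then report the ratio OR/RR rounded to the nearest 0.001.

1.073

Reading the table with exposure as columns: a = 432 (Prior incarceration, case), b = 1322 (Prior incarceration, non-case), c = 711 (None, case), d = 3006.
OR = (432·3006)/(1322·711) = 1298592/939942 = 1.38157
Risk in exposed = 432/1754 = 0.24629; risk in unexposed = 711/3717 = 0.19128; RR = 1.28759
OR/RR = 1.38157 / 1.28759 = 1.07299
The outcome is not rare, so the OR lies further from 1 than the RR.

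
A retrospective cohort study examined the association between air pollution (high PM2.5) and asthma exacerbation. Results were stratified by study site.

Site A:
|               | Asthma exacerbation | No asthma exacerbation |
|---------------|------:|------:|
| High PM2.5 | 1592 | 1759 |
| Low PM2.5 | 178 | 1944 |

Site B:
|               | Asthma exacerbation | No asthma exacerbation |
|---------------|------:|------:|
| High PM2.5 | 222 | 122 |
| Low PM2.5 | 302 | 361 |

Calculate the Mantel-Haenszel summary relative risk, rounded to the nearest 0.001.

RR_MH = Σ(aᵢ·n₀ᵢ/nᵢ) / Σ(cᵢ·n₁ᵢ/nᵢ), with n₁ᵢ = aᵢ+bᵢ (exposed), n₀ᵢ = cᵢ+dᵢ (unexposed), nᵢ = n₁ᵢ+n₀ᵢ.
Stratum 1 (Site A): n₁ = 3351, n₀ = 2122, n = 5473; a·n₀/n = 1592·2122/5473 = 617.2527; c·n₁/n = 178·3351/5473 = 108.9856
Stratum 2 (Site B): n₁ = 344, n₀ = 663, n = 1007; a·n₀/n = 222·663/1007 = 146.1629; c·n₁/n = 302·344/1007 = 103.1658
RR_MH = (617.2527 + 146.1629) / (108.9856 + 103.1658) = 763.4156 / 212.1514 = 3.59845

3.598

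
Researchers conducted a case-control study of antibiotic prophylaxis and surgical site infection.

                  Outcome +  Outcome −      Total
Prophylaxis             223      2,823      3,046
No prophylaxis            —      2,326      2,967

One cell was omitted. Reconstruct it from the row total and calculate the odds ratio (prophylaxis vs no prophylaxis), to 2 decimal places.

The missing cell is in the unexposed row: 2967 − 2326 = 641.
So a = 223, b = 2823, c = 641, d = 2326.
OR = (a·d)/(b·c) = (223 × 2326) / (2823 × 641) = 518698 / 1809543 = 0.28665

0.29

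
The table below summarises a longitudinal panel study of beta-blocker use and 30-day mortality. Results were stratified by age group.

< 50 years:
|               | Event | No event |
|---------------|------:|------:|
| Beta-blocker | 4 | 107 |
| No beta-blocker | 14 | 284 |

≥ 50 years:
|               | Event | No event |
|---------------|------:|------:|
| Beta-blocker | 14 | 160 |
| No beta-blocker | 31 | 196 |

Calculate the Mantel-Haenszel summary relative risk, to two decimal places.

RR_MH = Σ(aᵢ·n₀ᵢ/nᵢ) / Σ(cᵢ·n₁ᵢ/nᵢ), with n₁ᵢ = aᵢ+bᵢ (exposed), n₀ᵢ = cᵢ+dᵢ (unexposed), nᵢ = n₁ᵢ+n₀ᵢ.
Stratum 1 (< 50 years): n₁ = 111, n₀ = 298, n = 409; a·n₀/n = 4·298/409 = 2.9144; c·n₁/n = 14·111/409 = 3.7995
Stratum 2 (≥ 50 years): n₁ = 174, n₀ = 227, n = 401; a·n₀/n = 14·227/401 = 7.9252; c·n₁/n = 31·174/401 = 13.4514
RR_MH = (2.9144 + 7.9252) / (3.7995 + 13.4514) = 10.8396 / 17.2509 = 0.62835

0.63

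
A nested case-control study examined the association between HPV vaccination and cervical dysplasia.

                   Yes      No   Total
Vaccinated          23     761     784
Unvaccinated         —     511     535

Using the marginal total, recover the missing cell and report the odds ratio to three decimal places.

0.644

The missing cell is in the unexposed row: 535 − 511 = 24.
So a = 23, b = 761, c = 24, d = 511.
OR = (a·d)/(b·c) = (23 × 511) / (761 × 24) = 11753 / 18264 = 0.64351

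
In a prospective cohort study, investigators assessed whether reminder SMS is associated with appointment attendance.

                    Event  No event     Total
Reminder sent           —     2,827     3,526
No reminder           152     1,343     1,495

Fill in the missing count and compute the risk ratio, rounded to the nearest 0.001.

The missing cell is in the exposed row: 3526 − 2827 = 699.
So a = 699, b = 2827, c = 152, d = 1343.
RR = [a/(a+b)] / [c/(c+d)] = (699/3526) / (152/1495) = 0.19824/0.10167 = 1.94981

1.950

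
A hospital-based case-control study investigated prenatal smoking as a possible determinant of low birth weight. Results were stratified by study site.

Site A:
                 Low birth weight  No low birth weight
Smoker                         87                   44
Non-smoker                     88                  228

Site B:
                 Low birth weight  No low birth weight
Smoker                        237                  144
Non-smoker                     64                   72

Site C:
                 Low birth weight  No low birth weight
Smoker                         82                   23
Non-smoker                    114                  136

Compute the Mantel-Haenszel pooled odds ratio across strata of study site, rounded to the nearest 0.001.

3.212

OR_MH = Σ(aᵢdᵢ/nᵢ) / Σ(bᵢcᵢ/nᵢ), where nᵢ is the stratum total.
Stratum 1 (Site A): n = 447; a·d/n = 87·228/447 = 44.3758; b·c/n = 44·88/447 = 8.6622
Stratum 2 (Site B): n = 517; a·d/n = 237·72/517 = 33.0058; b·c/n = 144·64/517 = 17.8259
Stratum 3 (Site C): n = 355; a·d/n = 82·136/355 = 31.4141; b·c/n = 23·114/355 = 7.3859
OR_MH = (44.3758 + 33.0058 + 31.4141) / (8.6622 + 17.8259 + 7.3859) = 108.7957 / 33.8740 = 3.21177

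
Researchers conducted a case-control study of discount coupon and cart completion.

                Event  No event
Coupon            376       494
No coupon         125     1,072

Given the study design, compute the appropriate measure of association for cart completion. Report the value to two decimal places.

6.53

Cells: a = 376, b = 494, c = 125, d = 1072.
This is a case-control study: participants were sampled on outcome status, so risks in the source population cannot be estimated directly — relative risk is not valid here. The odds ratio is the appropriate measure.
OR = (a·d)/(b·c) = (376 × 1072) / (494 × 125) = 403072 / 61750 = 6.52748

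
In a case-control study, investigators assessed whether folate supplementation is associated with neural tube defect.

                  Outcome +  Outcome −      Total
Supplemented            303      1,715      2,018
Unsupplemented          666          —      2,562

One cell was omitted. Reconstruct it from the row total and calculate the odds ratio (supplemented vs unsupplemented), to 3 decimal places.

The missing cell is in the unexposed row: 2562 − 666 = 1896.
So a = 303, b = 1715, c = 666, d = 1896.
OR = (a·d)/(b·c) = (303 × 1896) / (1715 × 666) = 574488 / 1142190 = 0.50297

0.503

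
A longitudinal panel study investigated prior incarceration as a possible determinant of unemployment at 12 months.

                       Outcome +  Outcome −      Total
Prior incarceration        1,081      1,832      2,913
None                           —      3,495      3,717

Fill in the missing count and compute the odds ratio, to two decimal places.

9.29

The missing cell is in the unexposed row: 3717 − 3495 = 222.
So a = 1081, b = 1832, c = 222, d = 3495.
OR = (a·d)/(b·c) = (1081 × 3495) / (1832 × 222) = 3778095 / 406704 = 9.28954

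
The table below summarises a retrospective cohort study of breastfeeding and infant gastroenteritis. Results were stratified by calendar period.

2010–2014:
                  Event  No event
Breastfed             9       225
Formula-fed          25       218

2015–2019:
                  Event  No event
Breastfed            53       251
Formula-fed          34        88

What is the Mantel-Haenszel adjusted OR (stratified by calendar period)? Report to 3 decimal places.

OR_MH = Σ(aᵢdᵢ/nᵢ) / Σ(bᵢcᵢ/nᵢ), where nᵢ is the stratum total.
Stratum 1 (2010–2014): n = 477; a·d/n = 9·218/477 = 4.1132; b·c/n = 225·25/477 = 11.7925
Stratum 2 (2015–2019): n = 426; a·d/n = 53·88/426 = 10.9484; b·c/n = 251·34/426 = 20.0329
OR_MH = (4.1132 + 10.9484) / (11.7925 + 20.0329) = 15.0616 / 31.8253 = 0.47326

0.473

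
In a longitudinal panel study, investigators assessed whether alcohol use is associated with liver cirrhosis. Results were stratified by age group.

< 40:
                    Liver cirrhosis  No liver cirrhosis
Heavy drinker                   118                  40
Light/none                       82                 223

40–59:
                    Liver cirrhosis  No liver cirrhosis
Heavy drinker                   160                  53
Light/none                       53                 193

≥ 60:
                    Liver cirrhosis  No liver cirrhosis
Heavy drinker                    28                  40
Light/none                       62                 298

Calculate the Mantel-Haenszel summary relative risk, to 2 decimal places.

3.00

RR_MH = Σ(aᵢ·n₀ᵢ/nᵢ) / Σ(cᵢ·n₁ᵢ/nᵢ), with n₁ᵢ = aᵢ+bᵢ (exposed), n₀ᵢ = cᵢ+dᵢ (unexposed), nᵢ = n₁ᵢ+n₀ᵢ.
Stratum 1 (< 40): n₁ = 158, n₀ = 305, n = 463; a·n₀/n = 118·305/463 = 77.7322; c·n₁/n = 82·158/463 = 27.9827
Stratum 2 (40–59): n₁ = 213, n₀ = 246, n = 459; a·n₀/n = 160·246/459 = 85.7516; c·n₁/n = 53·213/459 = 24.5948
Stratum 3 (≥ 60): n₁ = 68, n₀ = 360, n = 428; a·n₀/n = 28·360/428 = 23.5514; c·n₁/n = 62·68/428 = 9.8505
RR_MH = (77.7322 + 85.7516 + 23.5514) / (27.9827 + 24.5948 + 9.8505) = 187.0352 / 62.4280 = 2.99602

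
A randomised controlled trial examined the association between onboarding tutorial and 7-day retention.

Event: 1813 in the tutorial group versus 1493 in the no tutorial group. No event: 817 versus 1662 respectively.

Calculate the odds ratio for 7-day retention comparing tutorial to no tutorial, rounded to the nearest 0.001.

2.470

From the description: a = 1813, b = 817, c = 1493, d = 1662.
OR = (a·d)/(b·c) = (1813 × 1662) / (817 × 1493) = 3013206 / 1219781 = 2.47028
The odds of 7-day retention are about 2.47 times as high in the tutorial group.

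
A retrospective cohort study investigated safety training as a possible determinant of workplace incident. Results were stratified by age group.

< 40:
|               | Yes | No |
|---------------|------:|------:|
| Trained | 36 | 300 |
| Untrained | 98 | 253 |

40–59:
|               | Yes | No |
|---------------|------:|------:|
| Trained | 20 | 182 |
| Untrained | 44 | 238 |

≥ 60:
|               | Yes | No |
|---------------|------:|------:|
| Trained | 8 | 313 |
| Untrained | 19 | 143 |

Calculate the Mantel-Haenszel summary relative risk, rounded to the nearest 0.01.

0.41

RR_MH = Σ(aᵢ·n₀ᵢ/nᵢ) / Σ(cᵢ·n₁ᵢ/nᵢ), with n₁ᵢ = aᵢ+bᵢ (exposed), n₀ᵢ = cᵢ+dᵢ (unexposed), nᵢ = n₁ᵢ+n₀ᵢ.
Stratum 1 (< 40): n₁ = 336, n₀ = 351, n = 687; a·n₀/n = 36·351/687 = 18.3930; c·n₁/n = 98·336/687 = 47.9301
Stratum 2 (40–59): n₁ = 202, n₀ = 282, n = 484; a·n₀/n = 20·282/484 = 11.6529; c·n₁/n = 44·202/484 = 18.3636
Stratum 3 (≥ 60): n₁ = 321, n₀ = 162, n = 483; a·n₀/n = 8·162/483 = 2.6832; c·n₁/n = 19·321/483 = 12.6273
RR_MH = (18.3930 + 11.6529 + 2.6832) / (47.9301 + 18.3636 + 12.6273) = 32.7291 / 78.9211 = 0.41471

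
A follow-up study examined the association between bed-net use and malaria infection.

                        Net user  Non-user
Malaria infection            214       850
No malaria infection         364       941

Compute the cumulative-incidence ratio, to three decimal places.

0.780

Reading the table with exposure as columns: a = 214 (Net user, case), b = 364 (Net user, non-case), c = 850 (Non-user, case), d = 941.
Risk in exposed = 214/578 = 0.37024; risk in unexposed = 850/1791 = 0.47460.
RR = 0.37024 / 0.47460 = 0.78012
The risk is 22% lower among the exposed than among the unexposed.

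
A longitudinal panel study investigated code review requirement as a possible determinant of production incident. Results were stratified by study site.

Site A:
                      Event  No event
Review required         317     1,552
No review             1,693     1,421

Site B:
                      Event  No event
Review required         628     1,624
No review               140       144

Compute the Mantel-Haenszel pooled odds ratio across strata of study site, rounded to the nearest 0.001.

0.204

OR_MH = Σ(aᵢdᵢ/nᵢ) / Σ(bᵢcᵢ/nᵢ), where nᵢ is the stratum total.
Stratum 1 (Site A): n = 4983; a·d/n = 317·1421/4983 = 90.3988; b·c/n = 1552·1693/4983 = 527.3000
Stratum 2 (Site B): n = 2536; a·d/n = 628·144/2536 = 35.6593; b·c/n = 1624·140/2536 = 89.6530
OR_MH = (90.3988 + 35.6593) / (527.3000 + 89.6530) = 126.0581 / 616.9530 = 0.20432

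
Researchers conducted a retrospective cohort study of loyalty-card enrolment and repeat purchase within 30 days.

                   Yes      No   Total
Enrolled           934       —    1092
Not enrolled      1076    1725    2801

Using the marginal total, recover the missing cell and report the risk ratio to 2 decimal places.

2.23

The missing cell is in the exposed row: 1092 − 934 = 158.
So a = 934, b = 158, c = 1076, d = 1725.
RR = [a/(a+b)] / [c/(c+d)] = (934/1092) / (1076/2801) = 0.85531/0.38415 = 2.22651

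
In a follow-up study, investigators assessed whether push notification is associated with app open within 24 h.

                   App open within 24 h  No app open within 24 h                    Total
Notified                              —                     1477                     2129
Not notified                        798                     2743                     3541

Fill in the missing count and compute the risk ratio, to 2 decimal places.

1.36

The missing cell is in the exposed row: 2129 − 1477 = 652.
So a = 652, b = 1477, c = 798, d = 2743.
RR = [a/(a+b)] / [c/(c+d)] = (652/2129) / (798/3541) = 0.30625/0.22536 = 1.35892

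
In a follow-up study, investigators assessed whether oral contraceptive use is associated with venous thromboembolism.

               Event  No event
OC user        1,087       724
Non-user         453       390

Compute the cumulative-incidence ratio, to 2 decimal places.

1.12

Cells: a = 1087, b = 724, c = 453, d = 390.
Risk in exposed = 1087/1811 = 0.60022; risk in unexposed = 453/843 = 0.53737.
RR = 0.60022 / 0.53737 = 1.11697
The risk among the exposed is 1.12 times that among the unexposed.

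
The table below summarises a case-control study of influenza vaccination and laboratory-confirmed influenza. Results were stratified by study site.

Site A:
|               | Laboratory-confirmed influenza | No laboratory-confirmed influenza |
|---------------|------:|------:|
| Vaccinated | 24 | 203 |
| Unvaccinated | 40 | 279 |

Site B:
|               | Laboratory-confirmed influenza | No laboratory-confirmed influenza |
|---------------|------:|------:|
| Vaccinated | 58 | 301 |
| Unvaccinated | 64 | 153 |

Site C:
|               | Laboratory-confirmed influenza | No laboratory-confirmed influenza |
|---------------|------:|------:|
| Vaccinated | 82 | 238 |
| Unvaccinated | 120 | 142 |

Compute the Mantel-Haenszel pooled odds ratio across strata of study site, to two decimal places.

0.49

OR_MH = Σ(aᵢdᵢ/nᵢ) / Σ(bᵢcᵢ/nᵢ), where nᵢ is the stratum total.
Stratum 1 (Site A): n = 546; a·d/n = 24·279/546 = 12.2637; b·c/n = 203·40/546 = 14.8718
Stratum 2 (Site B): n = 576; a·d/n = 58·153/576 = 15.4062; b·c/n = 301·64/576 = 33.4444
Stratum 3 (Site C): n = 582; a·d/n = 82·142/582 = 20.0069; b·c/n = 238·120/582 = 49.0722
OR_MH = (12.2637 + 15.4062 + 20.0069) / (14.8718 + 33.4444 + 49.0722) = 47.6769 / 97.3884 = 0.48955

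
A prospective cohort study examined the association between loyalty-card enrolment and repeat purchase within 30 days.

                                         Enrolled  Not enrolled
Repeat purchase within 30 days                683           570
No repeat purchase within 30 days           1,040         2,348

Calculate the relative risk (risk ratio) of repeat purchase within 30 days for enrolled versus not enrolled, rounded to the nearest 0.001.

2.029

Reading the table with exposure as columns: a = 683 (Enrolled, case), b = 1040 (Enrolled, non-case), c = 570 (Not enrolled, case), d = 2348.
Risk in exposed = 683/1723 = 0.39640; risk in unexposed = 570/2918 = 0.19534.
RR = 0.39640 / 0.19534 = 2.02930
The risk among the exposed is 2.03 times that among the unexposed.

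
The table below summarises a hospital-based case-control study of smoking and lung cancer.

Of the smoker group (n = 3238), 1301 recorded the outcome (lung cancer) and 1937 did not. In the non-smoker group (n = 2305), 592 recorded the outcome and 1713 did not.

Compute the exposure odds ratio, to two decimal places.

From the description: a = 1301, b = 1937, c = 592, d = 1713.
OR = (a·d)/(b·c) = (1301 × 1713) / (1937 × 592) = 2228613 / 1146704 = 1.94349
The odds of lung cancer are about 1.94 times as high in the smoker group.

1.94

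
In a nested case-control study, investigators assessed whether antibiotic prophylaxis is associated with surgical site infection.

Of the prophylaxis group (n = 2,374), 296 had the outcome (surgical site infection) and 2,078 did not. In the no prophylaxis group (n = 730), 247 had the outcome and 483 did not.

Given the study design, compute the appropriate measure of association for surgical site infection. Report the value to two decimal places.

From the description: a = 296, b = 2078, c = 247, d = 483.
This is a nested case-control study: participants were sampled on outcome status, so risks in the source population cannot be estimated directly — relative risk is not valid here. The odds ratio is the appropriate measure.
OR = (a·d)/(b·c) = (296 × 483) / (2078 × 247) = 142968 / 513266 = 0.27855

0.28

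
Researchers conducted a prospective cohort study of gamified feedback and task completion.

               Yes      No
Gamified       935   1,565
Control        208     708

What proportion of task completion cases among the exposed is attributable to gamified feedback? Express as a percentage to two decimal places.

Cells: a = 935, b = 1565, c = 208, d = 708.
Risk in exposed = 935/2500 = 0.37400; risk in unexposed = 208/916 = 0.22707.
RR = 0.37400/0.22707 = 1.64704
AR% = (RR − 1)/RR × 100 = (1.64704 − 1)/1.64704 × 100 = 39.2850%

39.28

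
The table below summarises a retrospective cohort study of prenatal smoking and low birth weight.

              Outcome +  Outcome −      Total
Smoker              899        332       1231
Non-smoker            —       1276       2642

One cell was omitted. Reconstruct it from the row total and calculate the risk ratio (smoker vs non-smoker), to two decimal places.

The missing cell is in the unexposed row: 2642 − 1276 = 1366.
So a = 899, b = 332, c = 1366, d = 1276.
RR = [a/(a+b)] / [c/(c+d)] = (899/1231) / (1366/2642) = 0.73030/0.51703 = 1.41248

1.41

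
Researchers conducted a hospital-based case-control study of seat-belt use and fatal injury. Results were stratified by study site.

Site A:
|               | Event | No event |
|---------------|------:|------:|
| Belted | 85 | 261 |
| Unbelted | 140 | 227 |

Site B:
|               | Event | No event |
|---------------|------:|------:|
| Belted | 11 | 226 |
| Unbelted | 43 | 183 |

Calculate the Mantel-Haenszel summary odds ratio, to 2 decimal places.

OR_MH = Σ(aᵢdᵢ/nᵢ) / Σ(bᵢcᵢ/nᵢ), where nᵢ is the stratum total.
Stratum 1 (Site A): n = 713; a·d/n = 85·227/713 = 27.0617; b·c/n = 261·140/713 = 51.2482
Stratum 2 (Site B): n = 463; a·d/n = 11·183/463 = 4.3477; b·c/n = 226·43/463 = 20.9892
OR_MH = (27.0617 + 4.3477) / (51.2482 + 20.9892) = 31.4094 / 72.2374 = 0.43481

0.43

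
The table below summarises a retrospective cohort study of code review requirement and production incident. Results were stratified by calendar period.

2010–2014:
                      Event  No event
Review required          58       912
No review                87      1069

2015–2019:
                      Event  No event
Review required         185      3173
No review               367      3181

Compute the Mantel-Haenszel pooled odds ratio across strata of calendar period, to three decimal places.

0.555

OR_MH = Σ(aᵢdᵢ/nᵢ) / Σ(bᵢcᵢ/nᵢ), where nᵢ is the stratum total.
Stratum 1 (2010–2014): n = 2126; a·d/n = 58·1069/2126 = 29.1637; b·c/n = 912·87/2126 = 37.3208
Stratum 2 (2015–2019): n = 6906; a·d/n = 185·3181/6906 = 85.2136; b·c/n = 3173·367/6906 = 168.6202
OR_MH = (29.1637 + 85.2136) / (37.3208 + 168.6202) = 114.3773 / 205.9410 = 0.55539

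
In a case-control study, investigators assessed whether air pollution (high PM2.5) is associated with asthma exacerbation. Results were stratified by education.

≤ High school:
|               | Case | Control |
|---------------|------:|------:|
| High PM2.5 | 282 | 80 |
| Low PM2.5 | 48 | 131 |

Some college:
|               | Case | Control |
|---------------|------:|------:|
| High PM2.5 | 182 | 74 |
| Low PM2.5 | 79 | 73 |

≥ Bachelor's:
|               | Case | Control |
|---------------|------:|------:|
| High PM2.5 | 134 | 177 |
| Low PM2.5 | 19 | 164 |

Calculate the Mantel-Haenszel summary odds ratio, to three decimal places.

5.147

OR_MH = Σ(aᵢdᵢ/nᵢ) / Σ(bᵢcᵢ/nᵢ), where nᵢ is the stratum total.
Stratum 1 (≤ High school): n = 541; a·d/n = 282·131/541 = 68.2847; b·c/n = 80·48/541 = 7.0980
Stratum 2 (Some college): n = 408; a·d/n = 182·73/408 = 32.5637; b·c/n = 74·79/408 = 14.3284
Stratum 3 (≥ Bachelor's): n = 494; a·d/n = 134·164/494 = 44.4858; b·c/n = 177·19/494 = 6.8077
OR_MH = (68.2847 + 32.5637 + 44.4858) / (7.0980 + 14.3284 + 6.8077) = 145.3342 / 28.2341 = 5.14747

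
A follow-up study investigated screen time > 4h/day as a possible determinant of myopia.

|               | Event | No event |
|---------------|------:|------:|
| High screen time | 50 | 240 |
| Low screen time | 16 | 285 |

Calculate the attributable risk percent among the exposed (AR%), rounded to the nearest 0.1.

69.2

Cells: a = 50, b = 240, c = 16, d = 285.
Risk in exposed = 50/290 = 0.17241; risk in unexposed = 16/301 = 0.05316.
RR = 0.17241/0.05316 = 3.24353
AR% = (RR − 1)/RR × 100 = (3.24353 − 1)/3.24353 × 100 = 69.1694%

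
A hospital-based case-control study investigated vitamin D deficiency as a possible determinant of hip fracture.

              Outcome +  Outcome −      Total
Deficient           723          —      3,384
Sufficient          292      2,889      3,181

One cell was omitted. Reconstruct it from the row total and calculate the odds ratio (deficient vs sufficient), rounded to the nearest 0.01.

The missing cell is in the exposed row: 3384 − 723 = 2661.
So a = 723, b = 2661, c = 292, d = 2889.
OR = (a·d)/(b·c) = (723 × 2889) / (2661 × 292) = 2088747 / 777012 = 2.68818

2.69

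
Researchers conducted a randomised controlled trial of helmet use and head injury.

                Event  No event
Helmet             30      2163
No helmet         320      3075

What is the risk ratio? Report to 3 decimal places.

0.145

Cells: a = 30, b = 2163, c = 320, d = 3075.
Risk in exposed = 30/2193 = 0.01368; risk in unexposed = 320/3395 = 0.09426.
RR = 0.01368 / 0.09426 = 0.14514
The risk is 85% lower among the exposed than among the unexposed.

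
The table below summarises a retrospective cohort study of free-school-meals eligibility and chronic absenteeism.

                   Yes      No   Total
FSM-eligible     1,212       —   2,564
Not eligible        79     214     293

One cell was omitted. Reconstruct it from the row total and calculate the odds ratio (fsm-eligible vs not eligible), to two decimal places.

2.43

The missing cell is in the exposed row: 2564 − 1212 = 1352.
So a = 1212, b = 1352, c = 79, d = 214.
OR = (a·d)/(b·c) = (1212 × 214) / (1352 × 79) = 259368 / 106808 = 2.42836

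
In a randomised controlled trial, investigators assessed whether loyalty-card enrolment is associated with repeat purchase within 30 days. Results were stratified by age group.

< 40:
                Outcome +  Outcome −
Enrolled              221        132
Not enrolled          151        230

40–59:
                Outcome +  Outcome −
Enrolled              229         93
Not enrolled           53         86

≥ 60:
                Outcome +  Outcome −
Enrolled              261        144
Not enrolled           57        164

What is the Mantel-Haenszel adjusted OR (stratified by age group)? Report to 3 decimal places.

3.539

OR_MH = Σ(aᵢdᵢ/nᵢ) / Σ(bᵢcᵢ/nᵢ), where nᵢ is the stratum total.
Stratum 1 (< 40): n = 734; a·d/n = 221·230/734 = 69.2507; b·c/n = 132·151/734 = 27.1553
Stratum 2 (40–59): n = 461; a·d/n = 229·86/461 = 42.7202; b·c/n = 93·53/461 = 10.6920
Stratum 3 (≥ 60): n = 626; a·d/n = 261·164/626 = 68.3770; b·c/n = 144·57/626 = 13.1118
OR_MH = (69.2507 + 42.7202 + 68.3770) / (27.1553 + 10.6920 + 13.1118) = 180.3479 / 50.9591 = 3.53907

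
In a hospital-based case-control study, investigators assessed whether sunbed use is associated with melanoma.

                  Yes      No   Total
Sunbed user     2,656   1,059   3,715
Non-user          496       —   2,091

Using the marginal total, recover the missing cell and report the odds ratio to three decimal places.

The missing cell is in the unexposed row: 2091 − 496 = 1595.
So a = 2656, b = 1059, c = 496, d = 1595.
OR = (a·d)/(b·c) = (2656 × 1595) / (1059 × 496) = 4236320 / 525264 = 8.06513

8.065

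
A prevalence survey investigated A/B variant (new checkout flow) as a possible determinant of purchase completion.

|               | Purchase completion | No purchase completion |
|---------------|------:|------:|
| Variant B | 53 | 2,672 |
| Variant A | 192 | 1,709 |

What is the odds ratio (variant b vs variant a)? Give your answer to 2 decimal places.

Cells: a = 53, b = 2672, c = 192, d = 1709.
OR = (a·d)/(b·c) = (53 × 1709) / (2672 × 192) = 90577 / 513024 = 0.17656
Exposure is associated with lower odds of purchase completion (OR = 0.18 < 1).

0.18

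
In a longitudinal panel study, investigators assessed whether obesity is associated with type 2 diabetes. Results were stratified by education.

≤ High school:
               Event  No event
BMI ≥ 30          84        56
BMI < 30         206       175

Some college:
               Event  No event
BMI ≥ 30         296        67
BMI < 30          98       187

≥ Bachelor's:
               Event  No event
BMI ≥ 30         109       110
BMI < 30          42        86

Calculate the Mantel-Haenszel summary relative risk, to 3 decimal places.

1.695

RR_MH = Σ(aᵢ·n₀ᵢ/nᵢ) / Σ(cᵢ·n₁ᵢ/nᵢ), with n₁ᵢ = aᵢ+bᵢ (exposed), n₀ᵢ = cᵢ+dᵢ (unexposed), nᵢ = n₁ᵢ+n₀ᵢ.
Stratum 1 (≤ High school): n₁ = 140, n₀ = 381, n = 521; a·n₀/n = 84·381/521 = 61.4280; c·n₁/n = 206·140/521 = 55.3551
Stratum 2 (Some college): n₁ = 363, n₀ = 285, n = 648; a·n₀/n = 296·285/648 = 130.1852; c·n₁/n = 98·363/648 = 54.8981
Stratum 3 (≥ Bachelor's): n₁ = 219, n₀ = 128, n = 347; a·n₀/n = 109·128/347 = 40.2075; c·n₁/n = 42·219/347 = 26.5072
RR_MH = (61.4280 + 130.1852 + 40.2075) / (55.3551 + 54.8981 + 26.5072) = 231.8207 / 136.7604 = 1.69509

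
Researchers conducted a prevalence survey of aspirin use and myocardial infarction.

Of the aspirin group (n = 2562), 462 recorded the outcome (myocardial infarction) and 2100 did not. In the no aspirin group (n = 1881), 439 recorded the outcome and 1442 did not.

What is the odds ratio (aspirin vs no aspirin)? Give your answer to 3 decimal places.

0.723

From the description: a = 462, b = 2100, c = 439, d = 1442.
OR = (a·d)/(b·c) = (462 × 1442) / (2100 × 439) = 666204 / 921900 = 0.72264
Exposure is associated with lower odds of myocardial infarction (OR = 0.72 < 1).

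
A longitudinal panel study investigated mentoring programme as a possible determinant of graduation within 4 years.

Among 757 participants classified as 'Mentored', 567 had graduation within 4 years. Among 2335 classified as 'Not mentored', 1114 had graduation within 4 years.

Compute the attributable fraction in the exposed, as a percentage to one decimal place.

36.3

From the description: a = 567, b = 190, c = 1114, d = 1221.
Risk in exposed = 567/757 = 0.74901; risk in unexposed = 1114/2335 = 0.47709.
RR = 0.74901/0.47709 = 1.56996
AR% = (RR − 1)/RR × 100 = (1.56996 − 1)/1.56996 × 100 = 36.3042%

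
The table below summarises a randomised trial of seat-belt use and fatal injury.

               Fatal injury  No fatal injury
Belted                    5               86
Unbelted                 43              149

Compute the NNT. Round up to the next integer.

Risk in treated group = 5/91 = 0.05495; risk in control = 43/192 = 0.22396.
Absolute risk reduction = 0.22396 − 0.05495 = 0.16901
NNT = 1 / ARR = 1 / 0.16901 = 5.917 → round up → 6

6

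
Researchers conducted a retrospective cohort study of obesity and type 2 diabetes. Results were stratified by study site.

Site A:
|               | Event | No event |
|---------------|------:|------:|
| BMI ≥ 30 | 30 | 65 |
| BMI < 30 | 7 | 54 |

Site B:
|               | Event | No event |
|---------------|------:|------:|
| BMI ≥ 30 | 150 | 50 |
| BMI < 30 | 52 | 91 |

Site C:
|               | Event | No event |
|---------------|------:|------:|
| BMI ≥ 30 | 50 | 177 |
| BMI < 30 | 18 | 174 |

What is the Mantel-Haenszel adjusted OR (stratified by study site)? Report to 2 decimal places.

OR_MH = Σ(aᵢdᵢ/nᵢ) / Σ(bᵢcᵢ/nᵢ), where nᵢ is the stratum total.
Stratum 1 (Site A): n = 156; a·d/n = 30·54/156 = 10.3846; b·c/n = 65·7/156 = 2.9167
Stratum 2 (Site B): n = 343; a·d/n = 150·91/343 = 39.7959; b·c/n = 50·52/343 = 7.5802
Stratum 3 (Site C): n = 419; a·d/n = 50·174/419 = 20.7637; b·c/n = 177·18/419 = 7.6038
OR_MH = (10.3846 + 39.7959 + 20.7637) / (2.9167 + 7.5802 + 7.6038) = 70.9443 / 18.1007 = 3.91943

3.92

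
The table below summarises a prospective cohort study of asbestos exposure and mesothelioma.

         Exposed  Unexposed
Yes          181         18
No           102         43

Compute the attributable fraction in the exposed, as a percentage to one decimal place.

Reading the table with exposure as columns: a = 181 (Exposed, case), b = 102 (Exposed, non-case), c = 18 (Unexposed, case), d = 43.
Risk in exposed = 181/283 = 0.63958; risk in unexposed = 18/61 = 0.29508.
RR = 0.63958/0.29508 = 2.16745
AR% = (RR − 1)/RR × 100 = (2.16745 − 1)/2.16745 × 100 = 53.8629%

53.9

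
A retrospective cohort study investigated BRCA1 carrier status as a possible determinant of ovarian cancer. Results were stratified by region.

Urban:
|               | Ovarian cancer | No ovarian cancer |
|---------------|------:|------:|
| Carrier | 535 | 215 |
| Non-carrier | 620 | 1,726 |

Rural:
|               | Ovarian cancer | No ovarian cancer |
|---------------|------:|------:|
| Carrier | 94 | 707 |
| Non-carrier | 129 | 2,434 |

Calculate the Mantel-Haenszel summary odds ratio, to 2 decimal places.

5.22

OR_MH = Σ(aᵢdᵢ/nᵢ) / Σ(bᵢcᵢ/nᵢ), where nᵢ is the stratum total.
Stratum 1 (Urban): n = 3096; a·d/n = 535·1726/3096 = 298.2590; b·c/n = 215·620/3096 = 43.0556
Stratum 2 (Rural): n = 3364; a·d/n = 94·2434/3364 = 68.0131; b·c/n = 707·129/3364 = 27.1115
OR_MH = (298.2590 + 68.0131) / (43.0556 + 27.1115) = 366.2721 / 70.1670 = 5.22000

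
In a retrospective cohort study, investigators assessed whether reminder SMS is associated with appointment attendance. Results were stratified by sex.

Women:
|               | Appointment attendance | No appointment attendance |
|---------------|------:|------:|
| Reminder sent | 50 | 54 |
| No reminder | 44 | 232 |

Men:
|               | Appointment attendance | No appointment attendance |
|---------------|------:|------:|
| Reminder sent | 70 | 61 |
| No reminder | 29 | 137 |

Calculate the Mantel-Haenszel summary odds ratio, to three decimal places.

OR_MH = Σ(aᵢdᵢ/nᵢ) / Σ(bᵢcᵢ/nᵢ), where nᵢ is the stratum total.
Stratum 1 (Women): n = 380; a·d/n = 50·232/380 = 30.5263; b·c/n = 54·44/380 = 6.2526
Stratum 2 (Men): n = 297; a·d/n = 70·137/297 = 32.2896; b·c/n = 61·29/297 = 5.9562
OR_MH = (30.5263 + 32.2896) / (6.2526 + 5.9562) = 62.8159 / 12.2089 = 5.14511

5.145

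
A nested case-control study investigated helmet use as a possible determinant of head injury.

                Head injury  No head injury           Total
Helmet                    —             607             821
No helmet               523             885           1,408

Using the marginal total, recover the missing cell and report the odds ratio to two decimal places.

The missing cell is in the exposed row: 821 − 607 = 214.
So a = 214, b = 607, c = 523, d = 885.
OR = (a·d)/(b·c) = (214 × 885) / (607 × 523) = 189390 / 317461 = 0.59658

0.60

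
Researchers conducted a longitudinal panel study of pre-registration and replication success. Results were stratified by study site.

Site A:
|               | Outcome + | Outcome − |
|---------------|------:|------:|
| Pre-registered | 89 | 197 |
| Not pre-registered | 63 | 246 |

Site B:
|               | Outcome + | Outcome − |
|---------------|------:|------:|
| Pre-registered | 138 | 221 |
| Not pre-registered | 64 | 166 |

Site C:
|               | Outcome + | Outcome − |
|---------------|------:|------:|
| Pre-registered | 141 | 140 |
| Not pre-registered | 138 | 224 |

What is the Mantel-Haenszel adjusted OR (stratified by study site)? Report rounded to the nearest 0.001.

OR_MH = Σ(aᵢdᵢ/nᵢ) / Σ(bᵢcᵢ/nᵢ), where nᵢ is the stratum total.
Stratum 1 (Site A): n = 595; a·d/n = 89·246/595 = 36.7966; b·c/n = 197·63/595 = 20.8588
Stratum 2 (Site B): n = 589; a·d/n = 138·166/589 = 38.8930; b·c/n = 221·64/589 = 24.0136
Stratum 3 (Site C): n = 643; a·d/n = 141·224/643 = 49.1198; b·c/n = 140·138/643 = 30.0467
OR_MH = (36.7966 + 38.8930 + 49.1198) / (20.8588 + 24.0136 + 30.0467) = 124.8094 / 74.9191 = 1.66592

1.666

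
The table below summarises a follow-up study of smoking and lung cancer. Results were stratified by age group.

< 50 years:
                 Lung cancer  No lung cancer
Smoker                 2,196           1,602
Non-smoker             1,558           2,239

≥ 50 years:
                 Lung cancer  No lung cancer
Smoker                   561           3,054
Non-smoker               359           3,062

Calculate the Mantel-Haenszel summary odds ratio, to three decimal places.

1.840

OR_MH = Σ(aᵢdᵢ/nᵢ) / Σ(bᵢcᵢ/nᵢ), where nᵢ is the stratum total.
Stratum 1 (< 50 years): n = 7595; a·d/n = 2196·2239/7595 = 647.3791; b·c/n = 1602·1558/7595 = 328.6262
Stratum 2 (≥ 50 years): n = 7036; a·d/n = 561·3062/7036 = 244.1418; b·c/n = 3054·359/7036 = 155.8252
OR_MH = (647.3791 + 244.1418) / (328.6262 + 155.8252) = 891.5209 / 484.4514 = 1.84027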